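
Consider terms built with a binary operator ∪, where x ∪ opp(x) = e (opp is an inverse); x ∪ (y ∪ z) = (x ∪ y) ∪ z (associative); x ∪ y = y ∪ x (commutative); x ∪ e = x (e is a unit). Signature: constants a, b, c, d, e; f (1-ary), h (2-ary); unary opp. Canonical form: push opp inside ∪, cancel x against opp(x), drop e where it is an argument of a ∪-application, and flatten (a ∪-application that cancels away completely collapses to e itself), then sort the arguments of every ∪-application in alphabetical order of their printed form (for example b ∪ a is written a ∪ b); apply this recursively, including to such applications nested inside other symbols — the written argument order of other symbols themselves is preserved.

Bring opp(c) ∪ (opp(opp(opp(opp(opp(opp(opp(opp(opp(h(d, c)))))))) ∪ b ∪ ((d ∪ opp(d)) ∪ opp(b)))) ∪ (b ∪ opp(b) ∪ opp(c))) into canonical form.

Answer: opp(c) ∪ opp(c) ∪ opp(h(d, c))

Derivation:
Push opp inside:  distribute opp over ∪ and collapse double opp
Inverses cancel:  b cancels; d cancels
Combine occurrences:  opp(c) ∪ opp(c) ∪ opp(h(d, c))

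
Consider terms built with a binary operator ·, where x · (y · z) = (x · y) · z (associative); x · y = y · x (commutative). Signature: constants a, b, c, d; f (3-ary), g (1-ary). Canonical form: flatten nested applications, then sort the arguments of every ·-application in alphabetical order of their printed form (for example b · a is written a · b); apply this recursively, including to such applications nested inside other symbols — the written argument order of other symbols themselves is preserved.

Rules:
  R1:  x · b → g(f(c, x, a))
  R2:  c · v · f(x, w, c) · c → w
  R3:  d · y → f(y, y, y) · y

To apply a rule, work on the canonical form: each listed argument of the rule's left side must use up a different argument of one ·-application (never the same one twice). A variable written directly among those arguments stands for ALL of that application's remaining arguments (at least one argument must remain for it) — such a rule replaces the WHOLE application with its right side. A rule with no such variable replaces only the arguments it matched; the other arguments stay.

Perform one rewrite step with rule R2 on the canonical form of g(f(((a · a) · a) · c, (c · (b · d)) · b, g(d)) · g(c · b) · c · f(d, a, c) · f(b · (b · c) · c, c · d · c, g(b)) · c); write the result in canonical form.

Answer: g(a)

Derivation:
Canonical form:  g(c · c · f(a · a · a · c, b · b · c · d, g(d)) · f(b · b · c · c, c · c · d, g(b)) · f(d, a, c) · g(b · c))
Apply R2:  consuming c, c, f(d, a, c);  v := f(a · a · a · c, b · b · c · d, g(d)) · f(b · b · c · c, c · c · d, g(b)) · g(b · c), w := a, x := d
Every leftover argument binds to the variable; the entire application is replaced.
New term:  g(a)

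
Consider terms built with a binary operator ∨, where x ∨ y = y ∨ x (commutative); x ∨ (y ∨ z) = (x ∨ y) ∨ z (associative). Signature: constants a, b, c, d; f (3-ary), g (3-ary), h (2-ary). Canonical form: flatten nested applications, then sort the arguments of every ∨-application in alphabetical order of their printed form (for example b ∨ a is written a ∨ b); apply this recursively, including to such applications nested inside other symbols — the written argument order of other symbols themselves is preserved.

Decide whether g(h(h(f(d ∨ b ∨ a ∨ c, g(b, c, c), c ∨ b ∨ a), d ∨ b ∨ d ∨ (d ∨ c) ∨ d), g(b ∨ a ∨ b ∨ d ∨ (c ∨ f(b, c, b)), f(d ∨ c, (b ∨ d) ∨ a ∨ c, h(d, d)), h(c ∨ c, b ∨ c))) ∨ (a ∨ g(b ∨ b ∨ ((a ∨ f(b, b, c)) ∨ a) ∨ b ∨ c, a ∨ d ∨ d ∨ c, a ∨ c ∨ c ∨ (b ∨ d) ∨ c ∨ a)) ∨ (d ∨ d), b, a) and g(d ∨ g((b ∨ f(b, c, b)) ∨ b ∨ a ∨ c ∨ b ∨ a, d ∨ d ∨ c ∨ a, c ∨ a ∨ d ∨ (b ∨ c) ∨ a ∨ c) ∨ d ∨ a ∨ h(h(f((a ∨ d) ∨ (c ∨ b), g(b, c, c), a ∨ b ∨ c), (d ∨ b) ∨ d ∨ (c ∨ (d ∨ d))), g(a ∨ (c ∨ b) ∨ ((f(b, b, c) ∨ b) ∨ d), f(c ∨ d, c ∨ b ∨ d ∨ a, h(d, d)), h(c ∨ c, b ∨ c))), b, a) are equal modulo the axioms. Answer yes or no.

Left:  g(h(h(f(d ∨ b ∨ a ∨ c, g(b, c, c), c ∨ b ∨ a), d ∨ b ∨ d ∨ (d ∨ c) ∨ d), g(b ∨ a ∨ b ∨ d ∨ (c ∨ f(b, c, b)), f(d ∨ c, (b ∨ d) ∨ a ∨ c, h(d, d)), h(c ∨ c, b ∨ c))) ∨ (a ∨ g(b ∨ b ∨ ((a ∨ f(b, b, c)) ∨ a) ∨ b ∨ c, a ∨ d ∨ d ∨ c, a ∨ c ∨ c ∨ (b ∨ d) ∨ c ∨ a)) ∨ (d ∨ d), b, a)
  Work inside:  h(h(f(d ∨ b ∨ a ∨ c, g(b, c, c), c ∨ b ∨ a), d ∨ b ∨ d ∨ (d ∨ c) ∨ d), g(b ∨ a ∨ b ∨ d ∨ (c ∨ f(b, c, b)), f(d ∨ c, (b ∨ d) ∨ a ∨ c, h(d, d)), h(c ∨ c, b ∨ c))) ∨ (a ∨ g(b ∨ b ∨ ((a ∨ f(b, b, c)) ∨ a) ∨ b ∨ c, a ∨ d ∨ d ∨ c, a ∨ c ∨ c ∨ (b ∨ d) ∨ c ∨ a)) ∨ (d ∨ d)
  Flatten:  h(h(f(d ∨ b ∨ a ∨ c, g(b, c, c), c ∨ b ∨ a), d ∨ b ∨ d ∨ (d ∨ c) ∨ d), g(b ∨ a ∨ b ∨ d ∨ (c ∨ f(b, c, b)), f(d ∨ c, (b ∨ d) ∨ a ∨ c, h(d, d)), h(c ∨ c, b ∨ c))) ∨ a ∨ g(b ∨ b ∨ ((a ∨ f(b, b, c)) ∨ a) ∨ b ∨ c, a ∨ d ∨ d ∨ c, a ∨ c ∨ c ∨ (b ∨ d) ∨ c ∨ a) ∨ d ∨ d
  Canonicalize subterm:  h(h(f(d ∨ b ∨ a ∨ c, g(b, c, c), c ∨ b ∨ a), d ∨ b ∨ d ∨ (d ∨ c) ∨ d), g(b ∨ a ∨ b ∨ d ∨ (c ∨ f(b, c, b)), f(d ∨ c, (b ∨ d) ∨ a ∨ c, h(d, d)), h(c ∨ c, b ∨ c)))  →  h(h(f(a ∨ b ∨ c ∨ d, g(b, c, c), a ∨ b ∨ c), b ∨ c ∨ d ∨ d ∨ d ∨ d), g(a ∨ b ∨ b ∨ c ∨ d ∨ f(b, c, b), f(c ∨ d, a ∨ b ∨ c ∨ d, h(d, d)), h(c ∨ c, b ∨ c)))
  Simplify inside:  g(b ∨ b ∨ ((a ∨ f(b, b, c)) ∨ a) ∨ b ∨ c, a ∨ d ∨ d ∨ c, a ∨ c ∨ c ∨ (b ∨ d) ∨ c ∨ a)  →  g(a ∨ a ∨ b ∨ b ∨ b ∨ c ∨ f(b, b, c), a ∨ c ∨ d ∨ d, a ∨ a ∨ b ∨ c ∨ c ∨ c ∨ d)
  Order the arguments:  a ∨ d ∨ d ∨ g(a ∨ a ∨ b ∨ b ∨ b ∨ c ∨ f(b, b, c), a ∨ c ∨ d ∨ d, a ∨ a ∨ b ∨ c ∨ c ∨ c ∨ d) ∨ h(h(f(a ∨ b ∨ c ∨ d, g(b, c, c), a ∨ b ∨ c), b ∨ c ∨ d ∨ d ∨ d ∨ d), g(a ∨ b ∨ b ∨ c ∨ d ∨ f(b, c, b), f(c ∨ d, a ∨ b ∨ c ∨ d, h(d, d)), h(c ∨ c, b ∨ c)))
  Rebuild:  g(a ∨ d ∨ d ∨ g(a ∨ a ∨ b ∨ b ∨ b ∨ c ∨ f(b, b, c), a ∨ c ∨ d ∨ d, a ∨ a ∨ b ∨ c ∨ c ∨ c ∨ d) ∨ h(h(f(a ∨ b ∨ c ∨ d, g(b, c, c), a ∨ b ∨ c), b ∨ c ∨ d ∨ d ∨ d ∨ d), g(a ∨ b ∨ b ∨ c ∨ d ∨ f(b, c, b), f(c ∨ d, a ∨ b ∨ c ∨ d, h(d, d)), h(c ∨ c, b ∨ c))), b, a)
Right:  g(d ∨ g((b ∨ f(b, c, b)) ∨ b ∨ a ∨ c ∨ b ∨ a, d ∨ d ∨ c ∨ a, c ∨ a ∨ d ∨ (b ∨ c) ∨ a ∨ c) ∨ d ∨ a ∨ h(h(f((a ∨ d) ∨ (c ∨ b), g(b, c, c), a ∨ b ∨ c), (d ∨ b) ∨ d ∨ (c ∨ (d ∨ d))), g(a ∨ (c ∨ b) ∨ ((f(b, b, c) ∨ b) ∨ d), f(c ∨ d, c ∨ b ∨ d ∨ a, h(d, d)), h(c ∨ c, b ∨ c))), b, a)
  Descend into:  d ∨ g((b ∨ f(b, c, b)) ∨ b ∨ a ∨ c ∨ b ∨ a, d ∨ d ∨ c ∨ a, c ∨ a ∨ d ∨ (b ∨ c) ∨ a ∨ c) ∨ d ∨ a ∨ h(h(f((a ∨ d) ∨ (c ∨ b), g(b, c, c), a ∨ b ∨ c), (d ∨ b) ∨ d ∨ (c ∨ (d ∨ d))), g(a ∨ (c ∨ b) ∨ ((f(b, b, c) ∨ b) ∨ d), f(c ∨ d, c ∨ b ∨ d ∨ a, h(d, d)), h(c ∨ c, b ∨ c)))
  Inside:  g((b ∨ f(b, c, b)) ∨ b ∨ a ∨ c ∨ b ∨ a, d ∨ d ∨ c ∨ a, c ∨ a ∨ d ∨ (b ∨ c) ∨ a ∨ c)  →  g(a ∨ a ∨ b ∨ b ∨ b ∨ c ∨ f(b, c, b), a ∨ c ∨ d ∨ d, a ∨ a ∨ b ∨ c ∨ c ∨ c ∨ d)
  Inside:  h(h(f((a ∨ d) ∨ (c ∨ b), g(b, c, c), a ∨ b ∨ c), (d ∨ b) ∨ d ∨ (c ∨ (d ∨ d))), g(a ∨ (c ∨ b) ∨ ((f(b, b, c) ∨ b) ∨ d), f(c ∨ d, c ∨ b ∨ d ∨ a, h(d, d)), h(c ∨ c, b ∨ c)))  →  h(h(f(a ∨ b ∨ c ∨ d, g(b, c, c), a ∨ b ∨ c), b ∨ c ∨ d ∨ d ∨ d ∨ d), g(a ∨ b ∨ b ∨ c ∨ d ∨ f(b, b, c), f(c ∨ d, a ∨ b ∨ c ∨ d, h(d, d)), h(c ∨ c, b ∨ c)))
  Sort:  a ∨ d ∨ d ∨ g(a ∨ a ∨ b ∨ b ∨ b ∨ c ∨ f(b, c, b), a ∨ c ∨ d ∨ d, a ∨ a ∨ b ∨ c ∨ c ∨ c ∨ d) ∨ h(h(f(a ∨ b ∨ c ∨ d, g(b, c, c), a ∨ b ∨ c), b ∨ c ∨ d ∨ d ∨ d ∨ d), g(a ∨ b ∨ b ∨ c ∨ d ∨ f(b, b, c), f(c ∨ d, a ∨ b ∨ c ∨ d, h(d, d)), h(c ∨ c, b ∨ c)))
  Rebuild:  g(a ∨ d ∨ d ∨ g(a ∨ a ∨ b ∨ b ∨ b ∨ c ∨ f(b, c, b), a ∨ c ∨ d ∨ d, a ∨ a ∨ b ∨ c ∨ c ∨ c ∨ d) ∨ h(h(f(a ∨ b ∨ c ∨ d, g(b, c, c), a ∨ b ∨ c), b ∨ c ∨ d ∨ d ∨ d ∨ d), g(a ∨ b ∨ b ∨ c ∨ d ∨ f(b, b, c), f(c ∨ d, a ∨ b ∨ c ∨ d, h(d, d)), h(c ∨ c, b ∨ c))), b, a)

Answer: no — g(a ∨ d ∨ d ∨ g(a ∨ a ∨ b ∨ b ∨ b ∨ c ∨ f(b, b, c), a ∨ c ∨ d ∨ d, a ∨ a ∨ b ∨ c ∨ c ∨ c ∨ d) ∨ h(h(f(a ∨ b ∨ c ∨ d, g(b, c, c), a ∨ b ∨ c), b ∨ c ∨ d ∨ d ∨ d ∨ d), g(a ∨ b ∨ b ∨ c ∨ d ∨ f(b, c, b), f(c ∨ d, a ∨ b ∨ c ∨ d, h(d, d)), h(c ∨ c, b ∨ c))), b, a) vs g(a ∨ d ∨ d ∨ g(a ∨ a ∨ b ∨ b ∨ b ∨ c ∨ f(b, c, b), a ∨ c ∨ d ∨ d, a ∨ a ∨ b ∨ c ∨ c ∨ c ∨ d) ∨ h(h(f(a ∨ b ∨ c ∨ d, g(b, c, c), a ∨ b ∨ c), b ∨ c ∨ d ∨ d ∨ d ∨ d), g(a ∨ b ∨ b ∨ c ∨ d ∨ f(b, b, c), f(c ∨ d, a ∨ b ∨ c ∨ d, h(d, d)), h(c ∨ c, b ∨ c))), b, a)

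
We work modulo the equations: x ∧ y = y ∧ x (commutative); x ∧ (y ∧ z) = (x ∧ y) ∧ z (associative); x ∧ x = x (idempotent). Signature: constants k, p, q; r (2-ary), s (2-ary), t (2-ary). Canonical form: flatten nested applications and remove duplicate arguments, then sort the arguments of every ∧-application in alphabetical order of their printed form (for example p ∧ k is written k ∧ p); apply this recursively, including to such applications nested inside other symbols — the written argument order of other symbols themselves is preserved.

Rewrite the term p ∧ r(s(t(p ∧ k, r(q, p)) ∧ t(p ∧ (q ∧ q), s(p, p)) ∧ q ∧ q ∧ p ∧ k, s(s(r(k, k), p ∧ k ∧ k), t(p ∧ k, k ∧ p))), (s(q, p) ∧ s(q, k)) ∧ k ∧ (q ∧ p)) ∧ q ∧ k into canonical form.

Answer: k ∧ p ∧ q ∧ r(s(k ∧ p ∧ q ∧ t(k ∧ p, r(q, p)) ∧ t(p ∧ q, s(p, p)), s(s(r(k, k), k ∧ p), t(k ∧ p, k ∧ p))), k ∧ p ∧ q ∧ s(q, k) ∧ s(q, p))

Derivation:
Canonicalize subterm:  r(s(t(p ∧ k, r(q, p)) ∧ t(p ∧ (q ∧ q), s(p, p)) ∧ q ∧ q ∧ p ∧ k, s(s(r(k, k), p ∧ k ∧ k), t(p ∧ k, k ∧ p))), (s(q, p) ∧ s(q, k)) ∧ k ∧ (q ∧ p))  →  r(s(k ∧ p ∧ q ∧ t(k ∧ p, r(q, p)) ∧ t(p ∧ q, s(p, p)), s(s(r(k, k), k ∧ p), t(k ∧ p, k ∧ p))), k ∧ p ∧ q ∧ s(q, k) ∧ s(q, p))
Order the arguments:  k ∧ p ∧ q ∧ r(s(k ∧ p ∧ q ∧ t(k ∧ p, r(q, p)) ∧ t(p ∧ q, s(p, p)), s(s(r(k, k), k ∧ p), t(k ∧ p, k ∧ p))), k ∧ p ∧ q ∧ s(q, k) ∧ s(q, p))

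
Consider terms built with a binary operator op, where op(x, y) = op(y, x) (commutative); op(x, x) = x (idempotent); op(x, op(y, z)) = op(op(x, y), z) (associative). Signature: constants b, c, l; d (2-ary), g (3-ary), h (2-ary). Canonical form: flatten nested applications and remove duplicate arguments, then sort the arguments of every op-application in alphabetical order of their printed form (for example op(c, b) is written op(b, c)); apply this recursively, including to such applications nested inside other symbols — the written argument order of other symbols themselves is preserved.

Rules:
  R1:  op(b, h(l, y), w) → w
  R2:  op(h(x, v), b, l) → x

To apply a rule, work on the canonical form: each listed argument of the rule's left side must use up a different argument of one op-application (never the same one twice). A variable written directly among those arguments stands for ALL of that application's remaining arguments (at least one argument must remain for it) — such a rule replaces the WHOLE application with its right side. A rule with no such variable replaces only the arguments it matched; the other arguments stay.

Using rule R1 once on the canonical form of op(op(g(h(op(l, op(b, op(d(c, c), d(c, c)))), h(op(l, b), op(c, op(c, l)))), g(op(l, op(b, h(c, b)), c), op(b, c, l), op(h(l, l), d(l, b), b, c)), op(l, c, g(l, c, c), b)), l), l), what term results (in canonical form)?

Canonical form:  op(g(h(op(b, d(c, c), l), h(op(b, l), op(c, l))), g(op(b, c, h(c, b), l), op(b, c, l), op(b, c, d(l, b), h(l, l))), op(b, c, g(l, c, c), l)), l)
Match R1:  consume b, h(l, l);  w := op(c, d(l, b)), y := l
The extension variable absorbs all remaining arguments, so the whole application is rewritten.
Giving:  op(g(h(op(b, d(c, c), l), h(op(b, l), op(c, l))), g(op(b, c, h(c, b), l), op(b, c, l), op(c, d(l, b))), op(b, c, g(l, c, c), l)), l)

Answer: op(g(h(op(b, d(c, c), l), h(op(b, l), op(c, l))), g(op(b, c, h(c, b), l), op(b, c, l), op(c, d(l, b))), op(b, c, g(l, c, c), l)), l)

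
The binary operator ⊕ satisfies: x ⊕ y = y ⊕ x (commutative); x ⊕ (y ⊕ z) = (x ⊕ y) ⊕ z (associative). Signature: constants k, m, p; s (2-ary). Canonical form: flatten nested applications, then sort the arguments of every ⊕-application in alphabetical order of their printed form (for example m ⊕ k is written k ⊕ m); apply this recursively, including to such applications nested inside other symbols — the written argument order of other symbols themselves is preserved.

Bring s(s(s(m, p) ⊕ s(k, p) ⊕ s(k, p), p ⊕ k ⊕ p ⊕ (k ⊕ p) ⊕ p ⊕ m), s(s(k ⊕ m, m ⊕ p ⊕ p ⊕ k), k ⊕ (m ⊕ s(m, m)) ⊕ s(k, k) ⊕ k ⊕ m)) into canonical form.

Focus inside:  k ⊕ (m ⊕ s(m, m)) ⊕ s(k, k) ⊕ k ⊕ m
Flatten:  k ⊕ m ⊕ s(m, m) ⊕ s(k, k) ⊕ k ⊕ m
Sort:  k ⊕ k ⊕ m ⊕ m ⊕ s(k, k) ⊕ s(m, m)
Put back:  s(s(s(k, p) ⊕ s(k, p) ⊕ s(m, p), k ⊕ k ⊕ m ⊕ p ⊕ p ⊕ p ⊕ p), s(s(k ⊕ m, k ⊕ m ⊕ p ⊕ p), k ⊕ k ⊕ m ⊕ m ⊕ s(k, k) ⊕ s(m, m)))

Answer: s(s(s(k, p) ⊕ s(k, p) ⊕ s(m, p), k ⊕ k ⊕ m ⊕ p ⊕ p ⊕ p ⊕ p), s(s(k ⊕ m, k ⊕ m ⊕ p ⊕ p), k ⊕ k ⊕ m ⊕ m ⊕ s(k, k) ⊕ s(m, m)))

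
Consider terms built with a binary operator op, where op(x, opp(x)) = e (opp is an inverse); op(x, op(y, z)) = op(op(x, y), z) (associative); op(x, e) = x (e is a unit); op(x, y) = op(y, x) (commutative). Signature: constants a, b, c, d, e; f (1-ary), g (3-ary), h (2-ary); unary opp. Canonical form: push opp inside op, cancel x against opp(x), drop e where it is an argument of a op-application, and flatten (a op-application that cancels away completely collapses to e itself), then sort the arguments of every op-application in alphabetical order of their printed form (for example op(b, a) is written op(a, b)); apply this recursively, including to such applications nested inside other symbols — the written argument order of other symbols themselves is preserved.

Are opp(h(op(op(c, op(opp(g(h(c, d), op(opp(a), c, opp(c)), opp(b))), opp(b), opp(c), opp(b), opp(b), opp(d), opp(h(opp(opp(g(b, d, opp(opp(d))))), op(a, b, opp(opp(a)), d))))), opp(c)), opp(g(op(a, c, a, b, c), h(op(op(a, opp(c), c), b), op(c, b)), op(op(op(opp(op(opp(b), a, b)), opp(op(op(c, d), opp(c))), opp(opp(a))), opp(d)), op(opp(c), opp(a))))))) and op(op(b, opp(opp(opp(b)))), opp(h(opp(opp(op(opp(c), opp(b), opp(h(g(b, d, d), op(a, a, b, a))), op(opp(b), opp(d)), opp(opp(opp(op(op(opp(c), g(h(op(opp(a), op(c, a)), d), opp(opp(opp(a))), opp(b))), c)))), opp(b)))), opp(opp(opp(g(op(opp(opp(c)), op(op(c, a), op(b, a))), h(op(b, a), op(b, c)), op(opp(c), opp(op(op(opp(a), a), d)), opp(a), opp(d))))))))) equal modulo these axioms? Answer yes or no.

Answer: no — opp(h(op(opp(b), opp(b), opp(b), opp(c), opp(d), opp(g(h(c, d), opp(a), opp(b))), opp(h(g(b, d, d), op(a, a, b, d)))), opp(g(op(a, a, b, c, c), h(op(a, b), op(b, c)), op(opp(a), opp(c), opp(d), opp(d)))))) vs opp(h(op(opp(b), opp(b), opp(b), opp(c), opp(d), opp(g(h(c, d), opp(a), opp(b))), opp(h(g(b, d, d), op(a, a, a, b)))), opp(g(op(a, a, b, c, c), h(op(a, b), op(b, c)), op(opp(a), opp(c), opp(d), opp(d))))))

Derivation:
Left:  opp(h(op(op(c, op(opp(g(h(c, d), op(opp(a), c, opp(c)), opp(b))), opp(b), opp(c), opp(b), opp(b), opp(d), opp(h(opp(opp(g(b, d, opp(opp(d))))), op(a, b, opp(opp(a)), d))))), opp(c)), opp(g(op(a, c, a, b, c), h(op(op(a, opp(c), c), b), op(c, b)), op(op(op(opp(op(opp(b), a, b)), opp(op(op(c, d), opp(c))), opp(opp(a))), opp(d)), op(opp(c), opp(a)))))))
  Push opp inside:  distribute opp over op and collapse double opp
  Collect:  opp(h(op(opp(b), opp(b), opp(b), opp(c), opp(d), opp(g(h(c, d), opp(a), opp(b))), opp(h(g(b, d, d), op(a, a, b, d)))), opp(g(op(a, a, b, c, c), h(op(a, b), op(b, c)), op(opp(a), opp(c), opp(d), opp(d))))))
Right:  op(op(b, opp(opp(opp(b)))), opp(h(opp(opp(op(opp(c), opp(b), opp(h(g(b, d, d), op(a, a, b, a))), op(opp(b), opp(d)), opp(opp(opp(op(op(opp(c), g(h(op(opp(a), op(c, a)), d), opp(opp(opp(a))), opp(b))), c)))), opp(b)))), opp(opp(opp(g(op(opp(opp(c)), op(op(c, a), op(b, a))), h(op(b, a), op(b, c)), op(opp(c), opp(op(op(opp(a), a), d)), opp(a), opp(d)))))))))
  Push opp inside:  distribute opp over op and collapse double opp
  Inverses cancel:  b cancels
  Collect:  opp(h(op(opp(b), opp(b), opp(b), opp(c), opp(d), opp(g(h(c, d), opp(a), opp(b))), opp(h(g(b, d, d), op(a, a, a, b)))), opp(g(op(a, a, b, c, c), h(op(a, b), op(b, c)), op(opp(a), opp(c), opp(d), opp(d))))))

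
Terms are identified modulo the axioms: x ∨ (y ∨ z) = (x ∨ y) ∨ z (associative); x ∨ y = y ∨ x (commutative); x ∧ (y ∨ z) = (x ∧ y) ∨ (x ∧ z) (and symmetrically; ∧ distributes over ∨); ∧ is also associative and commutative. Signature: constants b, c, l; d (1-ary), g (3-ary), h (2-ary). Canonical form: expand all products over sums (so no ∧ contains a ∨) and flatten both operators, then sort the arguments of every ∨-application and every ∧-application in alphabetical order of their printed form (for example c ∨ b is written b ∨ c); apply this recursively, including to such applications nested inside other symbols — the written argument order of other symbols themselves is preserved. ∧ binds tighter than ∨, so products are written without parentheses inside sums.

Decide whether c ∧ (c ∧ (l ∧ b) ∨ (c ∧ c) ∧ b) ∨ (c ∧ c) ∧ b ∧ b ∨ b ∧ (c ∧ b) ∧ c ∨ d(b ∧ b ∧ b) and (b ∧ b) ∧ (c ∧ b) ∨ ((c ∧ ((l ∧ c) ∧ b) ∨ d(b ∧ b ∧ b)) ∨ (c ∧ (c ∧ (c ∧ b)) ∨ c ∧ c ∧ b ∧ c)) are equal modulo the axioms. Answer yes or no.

Answer: no — b ∧ b ∧ c ∧ c ∨ b ∧ b ∧ c ∧ c ∨ b ∧ c ∧ c ∧ c ∨ b ∧ c ∧ c ∧ l ∨ d(b ∧ b ∧ b) vs b ∧ b ∧ b ∧ c ∨ b ∧ c ∧ c ∧ c ∨ b ∧ c ∧ c ∧ c ∨ b ∧ c ∧ c ∧ l ∨ d(b ∧ b ∧ b)

Derivation:
Left:  c ∧ (c ∧ (l ∧ b) ∨ (c ∧ c) ∧ b) ∨ (c ∧ c) ∧ b ∧ b ∨ b ∧ (c ∧ b) ∧ c ∨ d(b ∧ b ∧ b)
  Expand:  b ∧ c ∧ c ∧ l ∨ b ∧ c ∧ c ∧ c ∨ b ∧ b ∧ c ∧ c ∨ b ∧ b ∧ c ∧ c ∨ d(b ∧ b ∧ b)
  Sort arguments:  b ∧ b ∧ c ∧ c ∨ b ∧ b ∧ c ∧ c ∨ b ∧ c ∧ c ∧ c ∨ b ∧ c ∧ c ∧ l ∨ d(b ∧ b ∧ b)
Right:  (b ∧ b) ∧ (c ∧ b) ∨ ((c ∧ ((l ∧ c) ∧ b) ∨ d(b ∧ b ∧ b)) ∨ (c ∧ (c ∧ (c ∧ b)) ∨ c ∧ c ∧ b ∧ c))
  Merge nested applications:  b ∧ b ∧ b ∧ c ∨ b ∧ c ∧ c ∧ l ∨ d(b ∧ b ∧ b) ∨ b ∧ c ∧ c ∧ c ∨ b ∧ c ∧ c ∧ c
  Sort:  b ∧ b ∧ b ∧ c ∨ b ∧ c ∧ c ∧ c ∨ b ∧ c ∧ c ∧ c ∨ b ∧ c ∧ c ∧ l ∨ d(b ∧ b ∧ b)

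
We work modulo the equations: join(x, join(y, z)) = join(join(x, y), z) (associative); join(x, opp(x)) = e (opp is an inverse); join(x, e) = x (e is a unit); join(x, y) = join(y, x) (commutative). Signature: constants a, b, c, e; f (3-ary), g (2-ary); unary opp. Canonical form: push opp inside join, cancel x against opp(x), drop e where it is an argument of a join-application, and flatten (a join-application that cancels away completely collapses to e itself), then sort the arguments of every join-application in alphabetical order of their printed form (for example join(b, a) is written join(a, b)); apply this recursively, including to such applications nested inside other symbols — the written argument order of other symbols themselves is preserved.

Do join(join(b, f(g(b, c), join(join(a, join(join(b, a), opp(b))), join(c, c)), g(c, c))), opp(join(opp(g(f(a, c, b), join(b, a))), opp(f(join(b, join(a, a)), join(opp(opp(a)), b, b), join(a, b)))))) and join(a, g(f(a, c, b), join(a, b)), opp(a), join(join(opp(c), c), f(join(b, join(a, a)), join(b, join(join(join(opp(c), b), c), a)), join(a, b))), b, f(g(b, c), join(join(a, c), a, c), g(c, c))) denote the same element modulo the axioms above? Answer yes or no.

Answer: yes — both canonical forms are join(b, f(g(b, c), join(a, a, c, c), g(c, c)), f(join(a, a, b), join(a, b, b), join(a, b)), g(f(a, c, b), join(a, b)))

Derivation:
Left:  join(join(b, f(g(b, c), join(join(a, join(join(b, a), opp(b))), join(c, c)), g(c, c))), opp(join(opp(g(f(a, c, b), join(b, a))), opp(f(join(b, join(a, a)), join(opp(opp(a)), b, b), join(a, b))))))
  Push opp inside:  distribute opp over join and collapse double opp
  Combine occurrences:  join(b, f(g(b, c), join(a, a, c, c), g(c, c)), g(f(a, c, b), join(a, b)), f(join(a, a, b), join(a, b, b), join(a, b)))
  Order the arguments:  join(b, f(g(b, c), join(a, a, c, c), g(c, c)), f(join(a, a, b), join(a, b, b), join(a, b)), g(f(a, c, b), join(a, b)))
Right:  join(a, g(f(a, c, b), join(a, b)), opp(a), join(join(opp(c), c), f(join(b, join(a, a)), join(b, join(join(join(opp(c), b), c), a)), join(a, b))), b, f(g(b, c), join(join(a, c), a, c), g(c, c)))
  Inverses cancel:  a cancels; c cancels
  Collect terms:  join(g(f(a, c, b), join(a, b)), f(join(a, a, b), join(a, b, b), join(a, b)), b, f(g(b, c), join(a, a, c, c), g(c, c)))
  Sort:  join(b, f(g(b, c), join(a, a, c, c), g(c, c)), f(join(a, a, b), join(a, b, b), join(a, b)), g(f(a, c, b), join(a, b)))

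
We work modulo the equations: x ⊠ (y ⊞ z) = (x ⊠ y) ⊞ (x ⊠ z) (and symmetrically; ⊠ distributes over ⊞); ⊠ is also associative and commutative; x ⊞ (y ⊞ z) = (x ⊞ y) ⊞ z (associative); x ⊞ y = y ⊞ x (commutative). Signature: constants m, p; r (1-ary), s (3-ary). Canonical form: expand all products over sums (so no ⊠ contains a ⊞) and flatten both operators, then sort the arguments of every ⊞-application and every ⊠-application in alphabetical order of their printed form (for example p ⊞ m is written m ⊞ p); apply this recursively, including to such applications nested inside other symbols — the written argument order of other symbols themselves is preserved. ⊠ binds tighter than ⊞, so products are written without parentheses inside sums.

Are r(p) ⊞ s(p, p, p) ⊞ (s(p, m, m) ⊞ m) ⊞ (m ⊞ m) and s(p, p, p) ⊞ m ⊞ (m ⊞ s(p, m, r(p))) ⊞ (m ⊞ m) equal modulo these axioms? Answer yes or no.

Left:  r(p) ⊞ s(p, p, p) ⊞ (s(p, m, m) ⊞ m) ⊞ (m ⊞ m)
  Merge nested applications:  r(p) ⊞ s(p, p, p) ⊞ s(p, m, m) ⊞ m ⊞ m ⊞ m
  Sort arguments:  m ⊞ m ⊞ m ⊞ r(p) ⊞ s(p, m, m) ⊞ s(p, p, p)
Right:  s(p, p, p) ⊞ m ⊞ (m ⊞ s(p, m, r(p))) ⊞ (m ⊞ m)
  Merge nested applications:  s(p, p, p) ⊞ m ⊞ m ⊞ s(p, m, r(p)) ⊞ m ⊞ m
  Order the arguments:  m ⊞ m ⊞ m ⊞ m ⊞ s(p, m, r(p)) ⊞ s(p, p, p)

Answer: no — m ⊞ m ⊞ m ⊞ r(p) ⊞ s(p, m, m) ⊞ s(p, p, p) vs m ⊞ m ⊞ m ⊞ m ⊞ s(p, m, r(p)) ⊞ s(p, p, p)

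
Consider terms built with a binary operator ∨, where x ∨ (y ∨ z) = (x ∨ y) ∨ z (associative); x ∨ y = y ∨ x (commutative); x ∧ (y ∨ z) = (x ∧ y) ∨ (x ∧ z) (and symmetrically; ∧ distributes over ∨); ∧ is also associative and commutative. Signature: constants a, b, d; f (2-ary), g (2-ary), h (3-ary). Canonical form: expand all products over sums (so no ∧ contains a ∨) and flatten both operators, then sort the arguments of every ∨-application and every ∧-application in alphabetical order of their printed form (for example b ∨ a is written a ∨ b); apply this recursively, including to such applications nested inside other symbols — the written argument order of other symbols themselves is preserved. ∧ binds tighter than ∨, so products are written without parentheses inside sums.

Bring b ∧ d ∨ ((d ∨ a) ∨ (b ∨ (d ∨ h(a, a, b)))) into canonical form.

Un-nest:  b ∧ d ∨ d ∨ a ∨ b ∨ d ∨ h(a, a, b)
Sort arguments:  a ∨ b ∨ b ∧ d ∨ d ∨ d ∨ h(a, a, b)

Answer: a ∨ b ∨ b ∧ d ∨ d ∨ d ∨ h(a, a, b)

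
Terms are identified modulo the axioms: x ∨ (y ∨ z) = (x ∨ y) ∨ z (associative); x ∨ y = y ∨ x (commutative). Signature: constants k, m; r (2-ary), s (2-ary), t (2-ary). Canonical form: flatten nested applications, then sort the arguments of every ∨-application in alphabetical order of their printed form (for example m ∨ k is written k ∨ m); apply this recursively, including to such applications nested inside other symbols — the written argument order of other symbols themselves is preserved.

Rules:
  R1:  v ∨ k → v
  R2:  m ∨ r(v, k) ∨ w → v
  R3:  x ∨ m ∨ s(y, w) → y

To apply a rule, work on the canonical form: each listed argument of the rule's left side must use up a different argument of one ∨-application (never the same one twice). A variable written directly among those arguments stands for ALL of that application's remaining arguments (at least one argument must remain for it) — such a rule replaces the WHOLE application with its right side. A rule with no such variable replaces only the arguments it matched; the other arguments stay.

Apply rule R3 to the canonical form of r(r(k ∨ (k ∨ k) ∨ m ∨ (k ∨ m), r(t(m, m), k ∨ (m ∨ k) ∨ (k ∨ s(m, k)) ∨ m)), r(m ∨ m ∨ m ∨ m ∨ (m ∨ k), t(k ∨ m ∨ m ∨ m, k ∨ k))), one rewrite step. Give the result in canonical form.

Answer: r(r(k ∨ k ∨ k ∨ k ∨ m ∨ m, r(t(m, m), m)), r(k ∨ m ∨ m ∨ m ∨ m ∨ m, t(k ∨ m ∨ m ∨ m, k ∨ k)))

Derivation:
Canonical form:  r(r(k ∨ k ∨ k ∨ k ∨ m ∨ m, r(t(m, m), k ∨ k ∨ k ∨ m ∨ m ∨ s(m, k))), r(k ∨ m ∨ m ∨ m ∨ m ∨ m, t(k ∨ m ∨ m ∨ m, k ∨ k)))
Apply R3:  consuming m, s(m, k);  w := k, x := k ∨ k ∨ k ∨ m, y := m
Every leftover argument binds to the variable; the entire application is replaced.
New term:  r(r(k ∨ k ∨ k ∨ k ∨ m ∨ m, r(t(m, m), m)), r(k ∨ m ∨ m ∨ m ∨ m ∨ m, t(k ∨ m ∨ m ∨ m, k ∨ k)))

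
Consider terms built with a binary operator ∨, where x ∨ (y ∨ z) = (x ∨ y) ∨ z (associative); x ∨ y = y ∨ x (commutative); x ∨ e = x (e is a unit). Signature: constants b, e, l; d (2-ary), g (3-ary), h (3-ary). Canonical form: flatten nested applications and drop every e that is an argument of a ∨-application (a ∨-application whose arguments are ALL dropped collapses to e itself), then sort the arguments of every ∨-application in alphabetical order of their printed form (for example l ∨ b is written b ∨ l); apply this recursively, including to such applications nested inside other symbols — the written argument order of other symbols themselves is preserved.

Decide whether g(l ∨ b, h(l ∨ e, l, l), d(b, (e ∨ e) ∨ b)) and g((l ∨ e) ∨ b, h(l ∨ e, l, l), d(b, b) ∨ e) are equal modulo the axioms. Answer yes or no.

Answer: yes — both canonical forms are g(b ∨ l, h(l, l, l), d(b, b))

Derivation:
Left:  g(l ∨ b, h(l ∨ e, l, l), d(b, (e ∨ e) ∨ b))
  Descend into:  (e ∨ e) ∨ b
  Un-nest:  e ∨ e ∨ b
  Drop the unit:  drop e (×2)
  Order the arguments:  b
  Put back:  g(b ∨ l, h(l, l, l), d(b, b))
Right:  g((l ∨ e) ∨ b, h(l ∨ e, l, l), d(b, b) ∨ e)
  Descend into:  d(b, b) ∨ e
  Unit:  drop e
  Order the arguments:  d(b, b)
  Rebuild:  g(b ∨ l, h(l, l, l), d(b, b))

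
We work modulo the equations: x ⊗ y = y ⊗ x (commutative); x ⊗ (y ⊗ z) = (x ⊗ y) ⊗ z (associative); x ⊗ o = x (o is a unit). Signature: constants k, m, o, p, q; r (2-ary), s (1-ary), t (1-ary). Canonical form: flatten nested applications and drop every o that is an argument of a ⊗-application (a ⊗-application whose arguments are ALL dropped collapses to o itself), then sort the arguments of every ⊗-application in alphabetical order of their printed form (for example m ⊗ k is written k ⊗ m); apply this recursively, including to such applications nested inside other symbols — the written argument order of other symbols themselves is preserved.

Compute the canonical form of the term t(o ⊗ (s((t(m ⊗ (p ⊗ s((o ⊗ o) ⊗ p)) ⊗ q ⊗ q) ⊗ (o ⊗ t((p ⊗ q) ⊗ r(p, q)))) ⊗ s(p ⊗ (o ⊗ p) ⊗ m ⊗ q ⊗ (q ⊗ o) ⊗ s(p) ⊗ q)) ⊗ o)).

Answer: t(s(s(m ⊗ p ⊗ p ⊗ q ⊗ q ⊗ q ⊗ s(p)) ⊗ t(m ⊗ p ⊗ q ⊗ q ⊗ s(p)) ⊗ t(p ⊗ q ⊗ r(p, q))))

Derivation:
Focus inside:  o ⊗ (s((t(m ⊗ (p ⊗ s((o ⊗ o) ⊗ p)) ⊗ q ⊗ q) ⊗ (o ⊗ t((p ⊗ q) ⊗ r(p, q)))) ⊗ s(p ⊗ (o ⊗ p) ⊗ m ⊗ q ⊗ (q ⊗ o) ⊗ s(p) ⊗ q)) ⊗ o)
Flatten:  o ⊗ s((t(m ⊗ (p ⊗ s((o ⊗ o) ⊗ p)) ⊗ q ⊗ q) ⊗ (o ⊗ t((p ⊗ q) ⊗ r(p, q)))) ⊗ s(p ⊗ (o ⊗ p) ⊗ m ⊗ q ⊗ (q ⊗ o) ⊗ s(p) ⊗ q)) ⊗ o
Simplify inside:  s((t(m ⊗ (p ⊗ s((o ⊗ o) ⊗ p)) ⊗ q ⊗ q) ⊗ (o ⊗ t((p ⊗ q) ⊗ r(p, q)))) ⊗ s(p ⊗ (o ⊗ p) ⊗ m ⊗ q ⊗ (q ⊗ o) ⊗ s(p) ⊗ q))  →  s(s(m ⊗ p ⊗ p ⊗ q ⊗ q ⊗ q ⊗ s(p)) ⊗ t(m ⊗ p ⊗ q ⊗ q ⊗ s(p)) ⊗ t(p ⊗ q ⊗ r(p, q)))
Units out:  drop o (×2)
Order the arguments:  s(s(m ⊗ p ⊗ p ⊗ q ⊗ q ⊗ q ⊗ s(p)) ⊗ t(m ⊗ p ⊗ q ⊗ q ⊗ s(p)) ⊗ t(p ⊗ q ⊗ r(p, q)))
Put back:  t(s(s(m ⊗ p ⊗ p ⊗ q ⊗ q ⊗ q ⊗ s(p)) ⊗ t(m ⊗ p ⊗ q ⊗ q ⊗ s(p)) ⊗ t(p ⊗ q ⊗ r(p, q))))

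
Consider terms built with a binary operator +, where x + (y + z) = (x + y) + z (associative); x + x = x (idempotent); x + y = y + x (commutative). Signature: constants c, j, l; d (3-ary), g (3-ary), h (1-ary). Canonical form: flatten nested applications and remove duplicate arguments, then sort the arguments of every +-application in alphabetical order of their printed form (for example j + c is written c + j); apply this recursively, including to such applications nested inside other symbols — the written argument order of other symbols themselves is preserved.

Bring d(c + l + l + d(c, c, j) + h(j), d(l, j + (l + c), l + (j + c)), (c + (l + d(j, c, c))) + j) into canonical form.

Answer: d(c + d(c, c, j) + h(j) + l, d(l, c + j + l, c + j + l), c + d(j, c, c) + j + l)

Derivation:
Focus inside:  (c + (l + d(j, c, c))) + j
Flatten:  c + l + d(j, c, c) + j
Sort:  c + d(j, c, c) + j + l
Put back:  d(c + d(c, c, j) + h(j) + l, d(l, c + j + l, c + j + l), c + d(j, c, c) + j + l)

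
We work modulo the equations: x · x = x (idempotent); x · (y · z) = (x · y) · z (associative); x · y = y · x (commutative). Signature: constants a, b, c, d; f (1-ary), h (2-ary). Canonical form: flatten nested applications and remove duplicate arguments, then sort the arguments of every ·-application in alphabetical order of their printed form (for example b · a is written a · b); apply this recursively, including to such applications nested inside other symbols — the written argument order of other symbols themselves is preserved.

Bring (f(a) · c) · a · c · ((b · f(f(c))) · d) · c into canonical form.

Answer: a · b · c · d · f(a) · f(f(c))

Derivation:
Un-nest:  f(a) · c · a · c · b · f(f(c)) · d · c
Deduplicate:  drop duplicate c, c
Sort:  a · b · c · d · f(a) · f(f(c))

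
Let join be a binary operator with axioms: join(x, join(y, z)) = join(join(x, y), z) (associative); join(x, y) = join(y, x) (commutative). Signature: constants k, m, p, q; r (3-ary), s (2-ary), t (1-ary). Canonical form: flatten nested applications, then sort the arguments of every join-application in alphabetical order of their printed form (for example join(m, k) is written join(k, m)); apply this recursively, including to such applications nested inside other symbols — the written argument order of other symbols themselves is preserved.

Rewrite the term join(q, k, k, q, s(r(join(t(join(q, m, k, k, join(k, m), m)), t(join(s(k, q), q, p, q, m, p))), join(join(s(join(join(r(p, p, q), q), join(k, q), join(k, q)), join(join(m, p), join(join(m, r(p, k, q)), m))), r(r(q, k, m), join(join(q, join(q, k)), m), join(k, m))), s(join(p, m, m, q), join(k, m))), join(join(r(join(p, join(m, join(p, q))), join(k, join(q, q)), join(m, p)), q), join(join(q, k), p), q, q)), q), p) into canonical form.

Answer: join(k, k, p, q, q, s(r(join(t(join(k, k, k, m, m, m, q)), t(join(m, p, p, q, q, s(k, q)))), join(r(r(q, k, m), join(k, m, q, q), join(k, m)), s(join(k, k, q, q, q, r(p, p, q)), join(m, m, m, p, r(p, k, q))), s(join(m, m, p, q), join(k, m))), join(k, p, q, q, q, q, r(join(m, p, p, q), join(k, q, q), join(m, p)))), q))

Derivation:
Simplify inside:  s(r(join(t(join(q, m, k, k, join(k, m), m)), t(join(s(k, q), q, p, q, m, p))), join(join(s(join(join(r(p, p, q), q), join(k, q), join(k, q)), join(join(m, p), join(join(m, r(p, k, q)), m))), r(r(q, k, m), join(join(q, join(q, k)), m), join(k, m))), s(join(p, m, m, q), join(k, m))), join(join(r(join(p, join(m, join(p, q))), join(k, join(q, q)), join(m, p)), q), join(join(q, k), p), q, q)), q)  →  s(r(join(t(join(k, k, k, m, m, m, q)), t(join(m, p, p, q, q, s(k, q)))), join(r(r(q, k, m), join(k, m, q, q), join(k, m)), s(join(k, k, q, q, q, r(p, p, q)), join(m, m, m, p, r(p, k, q))), s(join(m, m, p, q), join(k, m))), join(k, p, q, q, q, q, r(join(m, p, p, q), join(k, q, q), join(m, p)))), q)
Sort arguments:  join(k, k, p, q, q, s(r(join(t(join(k, k, k, m, m, m, q)), t(join(m, p, p, q, q, s(k, q)))), join(r(r(q, k, m), join(k, m, q, q), join(k, m)), s(join(k, k, q, q, q, r(p, p, q)), join(m, m, m, p, r(p, k, q))), s(join(m, m, p, q), join(k, m))), join(k, p, q, q, q, q, r(join(m, p, p, q), join(k, q, q), join(m, p)))), q))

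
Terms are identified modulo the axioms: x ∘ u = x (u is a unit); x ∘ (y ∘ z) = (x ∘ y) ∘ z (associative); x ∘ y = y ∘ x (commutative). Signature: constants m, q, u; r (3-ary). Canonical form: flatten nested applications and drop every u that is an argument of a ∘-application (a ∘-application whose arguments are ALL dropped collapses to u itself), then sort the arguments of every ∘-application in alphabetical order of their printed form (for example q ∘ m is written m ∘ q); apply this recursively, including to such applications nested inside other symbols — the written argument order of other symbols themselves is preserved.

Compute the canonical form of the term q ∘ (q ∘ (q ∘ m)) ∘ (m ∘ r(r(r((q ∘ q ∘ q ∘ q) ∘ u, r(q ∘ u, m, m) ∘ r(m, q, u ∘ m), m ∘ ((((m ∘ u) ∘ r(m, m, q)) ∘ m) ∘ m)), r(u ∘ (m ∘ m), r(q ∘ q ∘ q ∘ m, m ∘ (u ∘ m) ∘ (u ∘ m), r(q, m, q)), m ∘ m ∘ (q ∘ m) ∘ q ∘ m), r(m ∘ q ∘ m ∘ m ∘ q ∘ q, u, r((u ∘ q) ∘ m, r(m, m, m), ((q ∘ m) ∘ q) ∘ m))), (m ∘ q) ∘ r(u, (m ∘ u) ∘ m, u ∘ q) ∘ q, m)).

Flatten:  q ∘ q ∘ q ∘ m ∘ m ∘ r(r(r((q ∘ q ∘ q ∘ q) ∘ u, r(q ∘ u, m, m) ∘ r(m, q, u ∘ m), m ∘ ((((m ∘ u) ∘ r(m, m, q)) ∘ m) ∘ m)), r(u ∘ (m ∘ m), r(q ∘ q ∘ q ∘ m, m ∘ (u ∘ m) ∘ (u ∘ m), r(q, m, q)), m ∘ m ∘ (q ∘ m) ∘ q ∘ m), r(m ∘ q ∘ m ∘ m ∘ q ∘ q, u, r((u ∘ q) ∘ m, r(m, m, m), ((q ∘ m) ∘ q) ∘ m))), (m ∘ q) ∘ r(u, (m ∘ u) ∘ m, u ∘ q) ∘ q, m)
Simplify inside:  r(r(r((q ∘ q ∘ q ∘ q) ∘ u, r(q ∘ u, m, m) ∘ r(m, q, u ∘ m), m ∘ ((((m ∘ u) ∘ r(m, m, q)) ∘ m) ∘ m)), r(u ∘ (m ∘ m), r(q ∘ q ∘ q ∘ m, m ∘ (u ∘ m) ∘ (u ∘ m), r(q, m, q)), m ∘ m ∘ (q ∘ m) ∘ q ∘ m), r(m ∘ q ∘ m ∘ m ∘ q ∘ q, u, r((u ∘ q) ∘ m, r(m, m, m), ((q ∘ m) ∘ q) ∘ m))), (m ∘ q) ∘ r(u, (m ∘ u) ∘ m, u ∘ q) ∘ q, m)  →  r(r(r(q ∘ q ∘ q ∘ q, r(m, q, m) ∘ r(q, m, m), m ∘ m ∘ m ∘ m ∘ r(m, m, q)), r(m ∘ m, r(m ∘ q ∘ q ∘ q, m ∘ m ∘ m, r(q, m, q)), m ∘ m ∘ m ∘ m ∘ q ∘ q), r(m ∘ m ∘ m ∘ q ∘ q ∘ q, u, r(m ∘ q, r(m, m, m), m ∘ m ∘ q ∘ q))), m ∘ q ∘ q ∘ r(u, m ∘ m, q), m)
Sort arguments:  m ∘ m ∘ q ∘ q ∘ q ∘ r(r(r(q ∘ q ∘ q ∘ q, r(m, q, m) ∘ r(q, m, m), m ∘ m ∘ m ∘ m ∘ r(m, m, q)), r(m ∘ m, r(m ∘ q ∘ q ∘ q, m ∘ m ∘ m, r(q, m, q)), m ∘ m ∘ m ∘ m ∘ q ∘ q), r(m ∘ m ∘ m ∘ q ∘ q ∘ q, u, r(m ∘ q, r(m, m, m), m ∘ m ∘ q ∘ q))), m ∘ q ∘ q ∘ r(u, m ∘ m, q), m)

Answer: m ∘ m ∘ q ∘ q ∘ q ∘ r(r(r(q ∘ q ∘ q ∘ q, r(m, q, m) ∘ r(q, m, m), m ∘ m ∘ m ∘ m ∘ r(m, m, q)), r(m ∘ m, r(m ∘ q ∘ q ∘ q, m ∘ m ∘ m, r(q, m, q)), m ∘ m ∘ m ∘ m ∘ q ∘ q), r(m ∘ m ∘ m ∘ q ∘ q ∘ q, u, r(m ∘ q, r(m, m, m), m ∘ m ∘ q ∘ q))), m ∘ q ∘ q ∘ r(u, m ∘ m, q), m)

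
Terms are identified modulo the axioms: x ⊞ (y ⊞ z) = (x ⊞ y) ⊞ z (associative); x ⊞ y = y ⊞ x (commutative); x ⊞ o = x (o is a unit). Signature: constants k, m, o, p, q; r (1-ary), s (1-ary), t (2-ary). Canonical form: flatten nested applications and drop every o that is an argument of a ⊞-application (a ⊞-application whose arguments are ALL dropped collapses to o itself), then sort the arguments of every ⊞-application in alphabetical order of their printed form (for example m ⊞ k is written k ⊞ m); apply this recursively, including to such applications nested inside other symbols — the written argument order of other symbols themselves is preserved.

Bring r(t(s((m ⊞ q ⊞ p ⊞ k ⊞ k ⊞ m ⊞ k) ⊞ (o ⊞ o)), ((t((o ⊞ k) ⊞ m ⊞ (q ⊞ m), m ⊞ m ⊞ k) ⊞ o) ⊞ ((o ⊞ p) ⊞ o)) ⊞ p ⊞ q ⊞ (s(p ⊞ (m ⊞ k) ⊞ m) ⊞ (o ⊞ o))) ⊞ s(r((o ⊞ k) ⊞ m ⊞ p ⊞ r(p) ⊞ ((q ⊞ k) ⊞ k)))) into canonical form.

Focus inside:  t(s((m ⊞ q ⊞ p ⊞ k ⊞ k ⊞ m ⊞ k) ⊞ (o ⊞ o)), ((t((o ⊞ k) ⊞ m ⊞ (q ⊞ m), m ⊞ m ⊞ k) ⊞ o) ⊞ ((o ⊞ p) ⊞ o)) ⊞ p ⊞ q ⊞ (s(p ⊞ (m ⊞ k) ⊞ m) ⊞ (o ⊞ o))) ⊞ s(r((o ⊞ k) ⊞ m ⊞ p ⊞ r(p) ⊞ ((q ⊞ k) ⊞ k)))
Canonicalize subterm:  t(s((m ⊞ q ⊞ p ⊞ k ⊞ k ⊞ m ⊞ k) ⊞ (o ⊞ o)), ((t((o ⊞ k) ⊞ m ⊞ (q ⊞ m), m ⊞ m ⊞ k) ⊞ o) ⊞ ((o ⊞ p) ⊞ o)) ⊞ p ⊞ q ⊞ (s(p ⊞ (m ⊞ k) ⊞ m) ⊞ (o ⊞ o)))  →  t(s(k ⊞ k ⊞ k ⊞ m ⊞ m ⊞ p ⊞ q), p ⊞ p ⊞ q ⊞ s(k ⊞ m ⊞ m ⊞ p) ⊞ t(k ⊞ m ⊞ m ⊞ q, k ⊞ m ⊞ m))
Canonicalize subterm:  s(r((o ⊞ k) ⊞ m ⊞ p ⊞ r(p) ⊞ ((q ⊞ k) ⊞ k)))  →  s(r(k ⊞ k ⊞ k ⊞ m ⊞ p ⊞ q ⊞ r(p)))
Sort:  s(r(k ⊞ k ⊞ k ⊞ m ⊞ p ⊞ q ⊞ r(p))) ⊞ t(s(k ⊞ k ⊞ k ⊞ m ⊞ m ⊞ p ⊞ q), p ⊞ p ⊞ q ⊞ s(k ⊞ m ⊞ m ⊞ p) ⊞ t(k ⊞ m ⊞ m ⊞ q, k ⊞ m ⊞ m))
Reassemble:  r(s(r(k ⊞ k ⊞ k ⊞ m ⊞ p ⊞ q ⊞ r(p))) ⊞ t(s(k ⊞ k ⊞ k ⊞ m ⊞ m ⊞ p ⊞ q), p ⊞ p ⊞ q ⊞ s(k ⊞ m ⊞ m ⊞ p) ⊞ t(k ⊞ m ⊞ m ⊞ q, k ⊞ m ⊞ m)))

Answer: r(s(r(k ⊞ k ⊞ k ⊞ m ⊞ p ⊞ q ⊞ r(p))) ⊞ t(s(k ⊞ k ⊞ k ⊞ m ⊞ m ⊞ p ⊞ q), p ⊞ p ⊞ q ⊞ s(k ⊞ m ⊞ m ⊞ p) ⊞ t(k ⊞ m ⊞ m ⊞ q, k ⊞ m ⊞ m)))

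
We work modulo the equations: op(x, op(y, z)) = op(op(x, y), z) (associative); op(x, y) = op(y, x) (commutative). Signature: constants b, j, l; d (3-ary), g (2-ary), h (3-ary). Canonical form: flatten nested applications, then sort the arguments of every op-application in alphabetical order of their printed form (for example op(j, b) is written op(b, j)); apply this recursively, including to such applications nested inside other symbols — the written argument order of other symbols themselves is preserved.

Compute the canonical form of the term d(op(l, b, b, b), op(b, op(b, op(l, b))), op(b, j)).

Answer: d(op(b, b, b, l), op(b, b, b, l), op(b, j))

Derivation:
Focus inside:  op(b, op(b, op(l, b)))
Un-nest:  op(b, b, l, b)
Sort:  op(b, b, b, l)
Rebuild:  d(op(b, b, b, l), op(b, b, b, l), op(b, j))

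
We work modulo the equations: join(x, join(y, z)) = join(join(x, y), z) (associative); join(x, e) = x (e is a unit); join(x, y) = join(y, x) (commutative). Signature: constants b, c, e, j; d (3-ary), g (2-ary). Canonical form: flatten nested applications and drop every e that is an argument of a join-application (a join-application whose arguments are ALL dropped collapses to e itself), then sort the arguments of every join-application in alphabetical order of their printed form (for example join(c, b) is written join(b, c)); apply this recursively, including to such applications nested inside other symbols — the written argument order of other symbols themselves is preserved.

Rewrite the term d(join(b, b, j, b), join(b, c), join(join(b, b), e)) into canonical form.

Answer: d(join(b, b, b, j), join(b, c), join(b, b))

Derivation:
Work inside:  join(join(b, b), e)
Merge nested applications:  join(b, b, e)
Drop the unit:  drop e
Sort arguments:  join(b, b)
Reassemble:  d(join(b, b, b, j), join(b, c), join(b, b))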